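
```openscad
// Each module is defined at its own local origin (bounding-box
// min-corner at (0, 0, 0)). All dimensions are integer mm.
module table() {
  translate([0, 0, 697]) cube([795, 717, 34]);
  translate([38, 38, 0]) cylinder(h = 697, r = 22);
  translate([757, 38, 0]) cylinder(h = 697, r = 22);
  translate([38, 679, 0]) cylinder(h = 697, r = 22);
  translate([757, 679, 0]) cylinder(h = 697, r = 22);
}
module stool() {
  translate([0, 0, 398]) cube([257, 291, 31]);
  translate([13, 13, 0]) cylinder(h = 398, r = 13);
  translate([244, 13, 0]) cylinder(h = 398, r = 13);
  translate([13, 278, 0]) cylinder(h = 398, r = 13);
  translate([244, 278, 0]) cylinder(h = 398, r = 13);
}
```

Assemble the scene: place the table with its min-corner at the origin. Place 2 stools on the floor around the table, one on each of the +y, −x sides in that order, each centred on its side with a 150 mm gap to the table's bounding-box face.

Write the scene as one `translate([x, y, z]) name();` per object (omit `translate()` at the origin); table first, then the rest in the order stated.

table();
translate([269, 867, 0]) stool();
translate([-407, 213, 0]) stool();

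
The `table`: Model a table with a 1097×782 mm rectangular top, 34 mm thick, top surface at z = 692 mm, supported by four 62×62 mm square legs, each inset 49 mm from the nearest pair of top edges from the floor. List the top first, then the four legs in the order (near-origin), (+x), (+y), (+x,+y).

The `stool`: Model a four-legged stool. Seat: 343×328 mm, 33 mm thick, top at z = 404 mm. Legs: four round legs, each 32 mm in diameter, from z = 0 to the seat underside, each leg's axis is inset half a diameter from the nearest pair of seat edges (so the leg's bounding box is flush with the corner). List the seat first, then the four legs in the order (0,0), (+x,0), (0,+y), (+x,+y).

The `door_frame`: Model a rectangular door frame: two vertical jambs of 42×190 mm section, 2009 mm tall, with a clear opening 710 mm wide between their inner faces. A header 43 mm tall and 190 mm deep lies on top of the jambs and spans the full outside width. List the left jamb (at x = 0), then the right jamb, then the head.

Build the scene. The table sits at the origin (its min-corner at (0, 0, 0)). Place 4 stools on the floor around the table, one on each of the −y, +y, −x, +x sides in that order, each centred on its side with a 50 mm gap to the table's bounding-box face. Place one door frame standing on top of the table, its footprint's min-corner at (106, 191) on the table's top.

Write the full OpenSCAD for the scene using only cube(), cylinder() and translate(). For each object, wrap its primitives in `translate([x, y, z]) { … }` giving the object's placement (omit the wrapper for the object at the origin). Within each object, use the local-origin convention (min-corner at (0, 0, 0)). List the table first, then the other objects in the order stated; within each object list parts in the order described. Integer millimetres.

translate([0, 0, 658]) cube([1097, 782, 34]);
translate([49, 49, 0]) cube([62, 62, 658]);
translate([986, 49, 0]) cube([62, 62, 658]);
translate([49, 671, 0]) cube([62, 62, 658]);
translate([986, 671, 0]) cube([62, 62, 658]);
translate([377, -378, 0]) {
  translate([0, 0, 371]) cube([343, 328, 33]);
  translate([16, 16, 0]) cylinder(h = 371, r = 16);
  translate([327, 16, 0]) cylinder(h = 371, r = 16);
  translate([16, 312, 0]) cylinder(h = 371, r = 16);
  translate([327, 312, 0]) cylinder(h = 371, r = 16);
}
translate([377, 832, 0]) {
  translate([0, 0, 371]) cube([343, 328, 33]);
  translate([16, 16, 0]) cylinder(h = 371, r = 16);
  translate([327, 16, 0]) cylinder(h = 371, r = 16);
  translate([16, 312, 0]) cylinder(h = 371, r = 16);
  translate([327, 312, 0]) cylinder(h = 371, r = 16);
}
translate([-393, 227, 0]) {
  translate([0, 0, 371]) cube([343, 328, 33]);
  translate([16, 16, 0]) cylinder(h = 371, r = 16);
  translate([327, 16, 0]) cylinder(h = 371, r = 16);
  translate([16, 312, 0]) cylinder(h = 371, r = 16);
  translate([327, 312, 0]) cylinder(h = 371, r = 16);
}
translate([1147, 227, 0]) {
  translate([0, 0, 371]) cube([343, 328, 33]);
  translate([16, 16, 0]) cylinder(h = 371, r = 16);
  translate([327, 16, 0]) cylinder(h = 371, r = 16);
  translate([16, 312, 0]) cylinder(h = 371, r = 16);
  translate([327, 312, 0]) cylinder(h = 371, r = 16);
}
translate([106, 191, 692]) {
  cube([42, 190, 2009]);
  translate([752, 0, 0]) cube([42, 190, 2009]);
  translate([0, 0, 2009]) cube([794, 190, 43]);
}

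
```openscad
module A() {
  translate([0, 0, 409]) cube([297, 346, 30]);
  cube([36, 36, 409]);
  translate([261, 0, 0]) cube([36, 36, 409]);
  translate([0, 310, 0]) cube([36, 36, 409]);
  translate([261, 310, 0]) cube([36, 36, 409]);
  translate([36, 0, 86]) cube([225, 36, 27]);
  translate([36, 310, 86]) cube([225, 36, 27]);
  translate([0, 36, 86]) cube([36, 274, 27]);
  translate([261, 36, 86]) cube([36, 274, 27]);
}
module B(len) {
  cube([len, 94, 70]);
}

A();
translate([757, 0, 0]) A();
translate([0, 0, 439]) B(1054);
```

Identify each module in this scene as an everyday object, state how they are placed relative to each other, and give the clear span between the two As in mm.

A is a stool. B is a beam. A beam spans the tops of two stools. The clear span between the two stools is 460 mm.

Second stool starts at x = 757; first ends at x = 297; clear span = 757 − 297 = 460 mm.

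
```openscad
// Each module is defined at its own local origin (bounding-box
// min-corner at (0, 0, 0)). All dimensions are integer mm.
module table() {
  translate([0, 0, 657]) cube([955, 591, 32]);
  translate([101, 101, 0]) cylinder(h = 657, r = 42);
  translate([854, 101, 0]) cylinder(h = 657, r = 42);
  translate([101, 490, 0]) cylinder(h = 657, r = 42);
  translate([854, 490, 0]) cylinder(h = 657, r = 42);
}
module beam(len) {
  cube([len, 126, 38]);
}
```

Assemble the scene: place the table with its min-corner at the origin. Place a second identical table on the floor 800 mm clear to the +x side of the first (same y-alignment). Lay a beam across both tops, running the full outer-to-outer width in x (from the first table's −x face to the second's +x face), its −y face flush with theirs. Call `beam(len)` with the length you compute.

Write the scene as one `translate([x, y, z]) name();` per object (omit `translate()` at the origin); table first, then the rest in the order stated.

table();
translate([1755, 0, 0]) table();
translate([0, 0, 689]) beam(2710);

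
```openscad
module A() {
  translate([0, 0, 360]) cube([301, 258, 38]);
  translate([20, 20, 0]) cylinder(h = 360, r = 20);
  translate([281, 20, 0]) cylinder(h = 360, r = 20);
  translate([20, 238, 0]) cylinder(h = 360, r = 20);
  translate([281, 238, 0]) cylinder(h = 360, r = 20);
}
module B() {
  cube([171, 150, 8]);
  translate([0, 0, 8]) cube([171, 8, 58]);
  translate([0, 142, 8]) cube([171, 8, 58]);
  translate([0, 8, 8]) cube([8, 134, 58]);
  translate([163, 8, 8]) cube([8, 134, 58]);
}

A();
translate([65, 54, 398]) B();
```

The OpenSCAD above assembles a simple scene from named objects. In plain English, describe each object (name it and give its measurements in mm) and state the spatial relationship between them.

A is a four-legged stool. The seat is 301×258 mm, 38 mm thick, top at z = 398 mm. It stands on four round legs, each 40 mm in diameter, from z = 0 to the seat underside, each leg's axis is inset half a diameter from the nearest pair of seat edges (so the leg's bounding box is flush with the corner).

B is an open-topped rectangular box: outside dimensions 171×150×66 mm, with a uniform wall and base thickness of 8 mm. The base is a full 171×150 slab on the floor; four walls sit on top of the base. The front and back walls (the −y and +y sides) span the full width; the two side walls fit between them.

The open box is on top of the stool, centred.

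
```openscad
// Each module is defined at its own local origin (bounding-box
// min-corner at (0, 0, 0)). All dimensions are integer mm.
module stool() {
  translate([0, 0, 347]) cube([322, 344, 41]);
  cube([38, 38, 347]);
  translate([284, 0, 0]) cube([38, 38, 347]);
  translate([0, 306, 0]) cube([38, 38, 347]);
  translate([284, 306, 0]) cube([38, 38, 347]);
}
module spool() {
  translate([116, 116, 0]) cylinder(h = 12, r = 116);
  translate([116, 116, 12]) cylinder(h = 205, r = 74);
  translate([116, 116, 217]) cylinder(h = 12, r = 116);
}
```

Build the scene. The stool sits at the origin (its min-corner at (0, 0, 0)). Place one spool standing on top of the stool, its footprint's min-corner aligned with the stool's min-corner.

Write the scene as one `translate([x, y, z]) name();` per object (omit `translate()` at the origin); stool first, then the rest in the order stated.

stool();
translate([0, 0, 388]) spool();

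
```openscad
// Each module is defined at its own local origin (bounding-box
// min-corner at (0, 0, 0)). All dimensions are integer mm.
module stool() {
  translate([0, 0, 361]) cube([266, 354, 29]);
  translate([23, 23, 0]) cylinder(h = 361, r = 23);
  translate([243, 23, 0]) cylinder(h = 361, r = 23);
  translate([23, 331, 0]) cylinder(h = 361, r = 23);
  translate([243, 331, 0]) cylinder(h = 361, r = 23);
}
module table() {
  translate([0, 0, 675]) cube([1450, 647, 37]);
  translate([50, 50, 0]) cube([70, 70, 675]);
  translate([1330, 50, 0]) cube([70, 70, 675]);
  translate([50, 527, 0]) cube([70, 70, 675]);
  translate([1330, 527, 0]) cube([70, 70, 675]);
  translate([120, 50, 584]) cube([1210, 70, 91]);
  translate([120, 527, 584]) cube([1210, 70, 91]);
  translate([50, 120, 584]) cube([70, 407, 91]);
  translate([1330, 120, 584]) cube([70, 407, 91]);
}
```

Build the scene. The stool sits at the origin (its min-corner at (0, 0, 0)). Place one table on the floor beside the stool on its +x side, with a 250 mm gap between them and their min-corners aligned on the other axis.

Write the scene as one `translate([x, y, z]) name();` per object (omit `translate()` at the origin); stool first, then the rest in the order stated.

stool();
translate([516, 0, 0]) table();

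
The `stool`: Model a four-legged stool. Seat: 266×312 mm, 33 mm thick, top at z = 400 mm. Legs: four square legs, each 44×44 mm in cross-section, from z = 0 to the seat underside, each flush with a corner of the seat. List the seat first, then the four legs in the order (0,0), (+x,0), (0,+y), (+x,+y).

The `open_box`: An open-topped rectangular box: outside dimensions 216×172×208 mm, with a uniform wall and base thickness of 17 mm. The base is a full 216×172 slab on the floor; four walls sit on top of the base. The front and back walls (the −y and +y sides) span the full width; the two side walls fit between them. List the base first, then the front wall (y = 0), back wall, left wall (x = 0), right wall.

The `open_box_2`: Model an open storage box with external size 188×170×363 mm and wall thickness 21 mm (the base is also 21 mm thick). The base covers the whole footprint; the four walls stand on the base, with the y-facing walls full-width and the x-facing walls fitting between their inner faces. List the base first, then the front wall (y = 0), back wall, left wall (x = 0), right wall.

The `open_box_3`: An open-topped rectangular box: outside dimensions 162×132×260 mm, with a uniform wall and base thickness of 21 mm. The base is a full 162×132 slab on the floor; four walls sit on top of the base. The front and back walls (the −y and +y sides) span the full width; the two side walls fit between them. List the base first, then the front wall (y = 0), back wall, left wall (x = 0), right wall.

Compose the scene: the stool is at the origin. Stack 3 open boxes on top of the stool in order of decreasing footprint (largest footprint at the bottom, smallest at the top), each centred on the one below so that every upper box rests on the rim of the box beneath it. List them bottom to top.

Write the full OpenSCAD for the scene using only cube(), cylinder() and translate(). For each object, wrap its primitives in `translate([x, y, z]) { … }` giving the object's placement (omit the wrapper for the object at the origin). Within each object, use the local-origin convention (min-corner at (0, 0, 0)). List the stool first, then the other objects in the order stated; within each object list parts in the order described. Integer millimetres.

translate([0, 0, 367]) cube([266, 312, 33]);
cube([44, 44, 367]);
translate([222, 0, 0]) cube([44, 44, 367]);
translate([0, 268, 0]) cube([44, 44, 367]);
translate([222, 268, 0]) cube([44, 44, 367]);
translate([25, 70, 400]) {
  cube([216, 172, 17]);
  translate([0, 0, 17]) cube([216, 17, 191]);
  translate([0, 155, 17]) cube([216, 17, 191]);
  translate([0, 17, 17]) cube([17, 138, 191]);
  translate([199, 17, 17]) cube([17, 138, 191]);
}
translate([39, 71, 608]) {
  cube([188, 170, 21]);
  translate([0, 0, 21]) cube([188, 21, 342]);
  translate([0, 149, 21]) cube([188, 21, 342]);
  translate([0, 21, 21]) cube([21, 128, 342]);
  translate([167, 21, 21]) cube([21, 128, 342]);
}
translate([52, 90, 971]) {
  cube([162, 132, 21]);
  translate([0, 0, 21]) cube([162, 21, 239]);
  translate([0, 111, 21]) cube([162, 21, 239]);
  translate([0, 21, 21]) cube([21, 90, 239]);
  translate([141, 21, 21]) cube([21, 90, 239]);
}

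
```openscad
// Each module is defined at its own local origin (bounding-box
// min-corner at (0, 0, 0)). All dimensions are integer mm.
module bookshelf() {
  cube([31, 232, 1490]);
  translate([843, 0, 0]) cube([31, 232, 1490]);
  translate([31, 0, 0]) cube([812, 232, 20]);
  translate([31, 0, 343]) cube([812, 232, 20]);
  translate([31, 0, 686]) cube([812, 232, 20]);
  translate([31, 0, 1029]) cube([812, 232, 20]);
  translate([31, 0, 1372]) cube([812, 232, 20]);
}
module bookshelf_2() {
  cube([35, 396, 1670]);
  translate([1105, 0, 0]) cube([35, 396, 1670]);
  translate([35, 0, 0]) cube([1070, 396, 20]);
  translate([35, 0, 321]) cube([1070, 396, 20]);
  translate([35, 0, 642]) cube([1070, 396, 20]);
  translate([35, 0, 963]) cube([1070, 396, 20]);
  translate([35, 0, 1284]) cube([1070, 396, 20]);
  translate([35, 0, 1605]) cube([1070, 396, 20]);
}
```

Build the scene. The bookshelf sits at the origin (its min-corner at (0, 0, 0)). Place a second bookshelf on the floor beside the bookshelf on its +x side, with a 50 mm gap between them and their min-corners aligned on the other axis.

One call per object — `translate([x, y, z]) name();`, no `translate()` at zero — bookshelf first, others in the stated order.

bookshelf();
translate([924, 0, 0]) bookshelf_2();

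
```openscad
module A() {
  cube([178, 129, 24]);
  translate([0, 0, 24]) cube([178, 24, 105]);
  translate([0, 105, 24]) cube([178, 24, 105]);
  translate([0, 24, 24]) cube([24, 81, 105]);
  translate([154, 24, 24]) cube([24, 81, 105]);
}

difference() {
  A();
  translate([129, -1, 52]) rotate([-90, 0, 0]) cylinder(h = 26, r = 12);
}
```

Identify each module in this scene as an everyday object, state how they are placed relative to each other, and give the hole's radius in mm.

A is an open box. The open box has a circular hole through its front wall. The hole's radius is 12 mm.

The subtracted cylinder has r = 12 mm.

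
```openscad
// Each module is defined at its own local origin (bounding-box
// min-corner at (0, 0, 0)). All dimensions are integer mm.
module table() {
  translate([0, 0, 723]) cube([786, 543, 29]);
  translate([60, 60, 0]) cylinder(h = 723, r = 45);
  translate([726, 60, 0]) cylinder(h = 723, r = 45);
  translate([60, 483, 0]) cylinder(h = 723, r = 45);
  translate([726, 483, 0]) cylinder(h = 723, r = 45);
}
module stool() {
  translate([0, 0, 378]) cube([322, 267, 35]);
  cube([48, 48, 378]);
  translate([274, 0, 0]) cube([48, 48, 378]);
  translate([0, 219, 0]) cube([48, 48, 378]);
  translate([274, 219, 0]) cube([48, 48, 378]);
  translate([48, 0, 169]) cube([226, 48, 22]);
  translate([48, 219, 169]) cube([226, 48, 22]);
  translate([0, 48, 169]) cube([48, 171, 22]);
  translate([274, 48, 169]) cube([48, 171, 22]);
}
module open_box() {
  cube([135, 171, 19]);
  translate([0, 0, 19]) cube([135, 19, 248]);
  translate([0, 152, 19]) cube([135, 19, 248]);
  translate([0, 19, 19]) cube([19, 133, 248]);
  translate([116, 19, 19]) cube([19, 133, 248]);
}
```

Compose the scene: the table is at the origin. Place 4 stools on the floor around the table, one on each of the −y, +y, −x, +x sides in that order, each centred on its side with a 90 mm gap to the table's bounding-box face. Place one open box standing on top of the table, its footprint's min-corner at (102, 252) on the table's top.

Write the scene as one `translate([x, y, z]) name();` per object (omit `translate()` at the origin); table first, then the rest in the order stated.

table();
translate([232, -357, 0]) stool();
translate([232, 633, 0]) stool();
translate([-412, 138, 0]) stool();
translate([876, 138, 0]) stool();
translate([102, 252, 752]) open_box();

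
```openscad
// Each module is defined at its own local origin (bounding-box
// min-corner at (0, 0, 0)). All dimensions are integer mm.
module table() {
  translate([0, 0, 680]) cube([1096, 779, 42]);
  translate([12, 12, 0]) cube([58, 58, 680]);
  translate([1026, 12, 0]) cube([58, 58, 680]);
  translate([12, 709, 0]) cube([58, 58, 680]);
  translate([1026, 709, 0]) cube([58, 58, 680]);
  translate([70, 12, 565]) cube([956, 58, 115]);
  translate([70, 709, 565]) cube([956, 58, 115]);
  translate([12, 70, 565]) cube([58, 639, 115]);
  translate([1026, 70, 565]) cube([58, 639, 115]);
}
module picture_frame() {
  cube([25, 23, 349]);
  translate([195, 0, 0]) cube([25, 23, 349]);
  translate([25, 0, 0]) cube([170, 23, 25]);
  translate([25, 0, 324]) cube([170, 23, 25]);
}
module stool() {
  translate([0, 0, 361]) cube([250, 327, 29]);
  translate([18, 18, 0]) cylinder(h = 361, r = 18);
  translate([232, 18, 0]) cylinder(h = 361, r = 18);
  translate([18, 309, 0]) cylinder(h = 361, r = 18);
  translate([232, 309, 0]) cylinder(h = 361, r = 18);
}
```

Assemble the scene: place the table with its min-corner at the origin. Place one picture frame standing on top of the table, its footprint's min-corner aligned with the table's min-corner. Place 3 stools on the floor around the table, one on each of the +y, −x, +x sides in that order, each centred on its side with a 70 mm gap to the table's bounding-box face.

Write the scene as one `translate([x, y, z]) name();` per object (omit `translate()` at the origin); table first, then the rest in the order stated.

table();
translate([0, 0, 722]) picture_frame();
translate([423, 849, 0]) stool();
translate([-320, 226, 0]) stool();
translate([1166, 226, 0]) stool();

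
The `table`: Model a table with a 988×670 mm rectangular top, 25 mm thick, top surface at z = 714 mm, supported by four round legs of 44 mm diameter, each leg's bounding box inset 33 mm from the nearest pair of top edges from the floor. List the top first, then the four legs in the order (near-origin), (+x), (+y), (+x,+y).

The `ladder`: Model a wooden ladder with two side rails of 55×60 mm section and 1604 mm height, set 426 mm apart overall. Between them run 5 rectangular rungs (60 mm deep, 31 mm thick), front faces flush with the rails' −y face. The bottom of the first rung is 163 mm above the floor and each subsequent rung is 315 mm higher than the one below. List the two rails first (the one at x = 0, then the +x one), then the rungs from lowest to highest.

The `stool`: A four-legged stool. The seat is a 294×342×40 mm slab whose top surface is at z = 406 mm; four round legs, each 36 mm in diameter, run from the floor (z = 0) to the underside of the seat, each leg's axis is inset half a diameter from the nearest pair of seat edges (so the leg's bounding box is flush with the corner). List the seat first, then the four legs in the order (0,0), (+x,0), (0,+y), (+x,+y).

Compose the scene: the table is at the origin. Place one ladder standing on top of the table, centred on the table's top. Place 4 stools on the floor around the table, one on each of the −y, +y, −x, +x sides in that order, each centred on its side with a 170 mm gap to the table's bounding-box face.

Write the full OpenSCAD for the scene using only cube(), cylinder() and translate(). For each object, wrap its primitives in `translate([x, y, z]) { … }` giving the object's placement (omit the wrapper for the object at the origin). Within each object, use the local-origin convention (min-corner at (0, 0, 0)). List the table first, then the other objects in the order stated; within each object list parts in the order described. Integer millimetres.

translate([0, 0, 689]) cube([988, 670, 25]);
translate([55, 55, 0]) cylinder(h = 689, r = 22);
translate([933, 55, 0]) cylinder(h = 689, r = 22);
translate([55, 615, 0]) cylinder(h = 689, r = 22);
translate([933, 615, 0]) cylinder(h = 689, r = 22);
translate([281, 305, 714]) {
  cube([55, 60, 1604]);
  translate([371, 0, 0]) cube([55, 60, 1604]);
  translate([55, 0, 163]) cube([316, 60, 31]);
  translate([55, 0, 478]) cube([316, 60, 31]);
  translate([55, 0, 793]) cube([316, 60, 31]);
  translate([55, 0, 1108]) cube([316, 60, 31]);
  translate([55, 0, 1423]) cube([316, 60, 31]);
}
translate([347, -512, 0]) {
  translate([0, 0, 366]) cube([294, 342, 40]);
  translate([18, 18, 0]) cylinder(h = 366, r = 18);
  translate([276, 18, 0]) cylinder(h = 366, r = 18);
  translate([18, 324, 0]) cylinder(h = 366, r = 18);
  translate([276, 324, 0]) cylinder(h = 366, r = 18);
}
translate([347, 840, 0]) {
  translate([0, 0, 366]) cube([294, 342, 40]);
  translate([18, 18, 0]) cylinder(h = 366, r = 18);
  translate([276, 18, 0]) cylinder(h = 366, r = 18);
  translate([18, 324, 0]) cylinder(h = 366, r = 18);
  translate([276, 324, 0]) cylinder(h = 366, r = 18);
}
translate([-464, 164, 0]) {
  translate([0, 0, 366]) cube([294, 342, 40]);
  translate([18, 18, 0]) cylinder(h = 366, r = 18);
  translate([276, 18, 0]) cylinder(h = 366, r = 18);
  translate([18, 324, 0]) cylinder(h = 366, r = 18);
  translate([276, 324, 0]) cylinder(h = 366, r = 18);
}
translate([1158, 164, 0]) {
  translate([0, 0, 366]) cube([294, 342, 40]);
  translate([18, 18, 0]) cylinder(h = 366, r = 18);
  translate([276, 18, 0]) cylinder(h = 366, r = 18);
  translate([18, 324, 0]) cylinder(h = 366, r = 18);
  translate([276, 324, 0]) cylinder(h = 366, r = 18);
}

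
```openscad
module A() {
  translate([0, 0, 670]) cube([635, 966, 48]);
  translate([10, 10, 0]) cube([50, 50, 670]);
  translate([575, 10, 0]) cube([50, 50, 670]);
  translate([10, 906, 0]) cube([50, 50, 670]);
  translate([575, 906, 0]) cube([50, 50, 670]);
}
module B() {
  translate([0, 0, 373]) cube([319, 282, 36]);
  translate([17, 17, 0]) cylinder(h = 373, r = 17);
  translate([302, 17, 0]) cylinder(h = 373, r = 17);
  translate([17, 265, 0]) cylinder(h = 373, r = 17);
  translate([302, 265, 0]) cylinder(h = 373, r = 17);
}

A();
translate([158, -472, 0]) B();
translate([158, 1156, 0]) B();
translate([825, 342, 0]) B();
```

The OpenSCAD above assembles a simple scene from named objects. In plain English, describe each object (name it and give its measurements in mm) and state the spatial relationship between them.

A is a table: top 635 mm (x) × 966 mm (y), 48 mm thick, upper face at z = 718 mm, on four 50×50 mm square legs, each inset 10 mm from the nearest pair of top edges, running from z = 0 to the bottom of the top.

B is a simple wooden stool: a rectangular seat 319 mm (x) by 282 mm (y), 36 mm thick, top face at z = 409 mm, on four round legs, each 34 mm in diameter. The legs rest on z = 0, each leg's axis is inset half a diameter from the nearest pair of seat edges (so the leg's bounding box is flush with the corner).

Three stools sit around the table at the −y, +y, +x sides.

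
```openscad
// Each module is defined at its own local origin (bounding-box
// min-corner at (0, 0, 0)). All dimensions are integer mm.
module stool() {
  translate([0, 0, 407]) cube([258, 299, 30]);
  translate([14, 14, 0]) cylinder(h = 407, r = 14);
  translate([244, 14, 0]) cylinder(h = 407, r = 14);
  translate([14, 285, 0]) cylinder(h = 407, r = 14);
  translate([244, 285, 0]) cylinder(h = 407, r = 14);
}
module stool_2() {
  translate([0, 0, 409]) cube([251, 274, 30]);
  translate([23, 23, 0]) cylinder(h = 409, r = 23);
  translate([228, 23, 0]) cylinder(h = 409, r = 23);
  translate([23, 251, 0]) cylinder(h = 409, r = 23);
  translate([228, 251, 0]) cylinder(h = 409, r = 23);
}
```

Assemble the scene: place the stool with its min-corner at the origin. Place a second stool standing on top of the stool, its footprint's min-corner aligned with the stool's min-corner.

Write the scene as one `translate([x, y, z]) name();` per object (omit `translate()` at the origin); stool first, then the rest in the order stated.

stool();
translate([0, 0, 437]) stool_2();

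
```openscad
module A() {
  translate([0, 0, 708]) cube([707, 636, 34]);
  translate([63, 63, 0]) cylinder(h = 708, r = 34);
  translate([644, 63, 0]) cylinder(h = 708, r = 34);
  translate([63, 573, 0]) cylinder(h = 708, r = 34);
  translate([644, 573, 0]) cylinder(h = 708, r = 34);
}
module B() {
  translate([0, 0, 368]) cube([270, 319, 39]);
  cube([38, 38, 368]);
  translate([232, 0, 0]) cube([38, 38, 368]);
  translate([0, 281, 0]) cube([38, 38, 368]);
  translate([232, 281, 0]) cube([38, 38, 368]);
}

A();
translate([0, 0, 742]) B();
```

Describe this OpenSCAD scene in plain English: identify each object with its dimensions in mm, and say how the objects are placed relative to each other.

A is a table: top 707 mm (x) × 636 mm (y), 34 mm thick, upper face at z = 742 mm, on four round legs of 68 mm diameter, each leg's bounding box inset 29 mm from the nearest pair of top edges, running from z = 0 to the bottom of the top.

B is a simple wooden stool: a rectangular seat 270 mm (x) by 319 mm (y), 39 mm thick, top face at z = 407 mm, on four square legs, each 38×38 mm in cross-section. The legs rest on z = 0, each flush with a corner of the seat.

The stool is on top of the table.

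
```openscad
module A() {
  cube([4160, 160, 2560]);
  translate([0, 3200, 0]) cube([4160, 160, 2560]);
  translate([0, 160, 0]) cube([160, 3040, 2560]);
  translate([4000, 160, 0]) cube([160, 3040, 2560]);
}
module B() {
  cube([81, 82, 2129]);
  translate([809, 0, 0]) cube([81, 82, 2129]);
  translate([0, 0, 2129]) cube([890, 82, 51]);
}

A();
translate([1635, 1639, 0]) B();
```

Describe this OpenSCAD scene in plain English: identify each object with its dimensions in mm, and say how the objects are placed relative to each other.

A is a box-shaped house frame (walls only): outside footprint 4160×3360 mm, wall height 2560 mm, wall thickness 160 mm. The two y-facing walls run the full x-width; the two x-facing walls fit between the inner faces of the y-facing walls.

B is a rectangular door frame: two vertical jambs of 81×82 mm section, 2129 mm tall, with a clear opening 728 mm wide between their inner faces. A header 51 mm tall and 82 mm deep lies on top of the jambs and spans the full outside width.

The door frame sits inside the house frame, centred.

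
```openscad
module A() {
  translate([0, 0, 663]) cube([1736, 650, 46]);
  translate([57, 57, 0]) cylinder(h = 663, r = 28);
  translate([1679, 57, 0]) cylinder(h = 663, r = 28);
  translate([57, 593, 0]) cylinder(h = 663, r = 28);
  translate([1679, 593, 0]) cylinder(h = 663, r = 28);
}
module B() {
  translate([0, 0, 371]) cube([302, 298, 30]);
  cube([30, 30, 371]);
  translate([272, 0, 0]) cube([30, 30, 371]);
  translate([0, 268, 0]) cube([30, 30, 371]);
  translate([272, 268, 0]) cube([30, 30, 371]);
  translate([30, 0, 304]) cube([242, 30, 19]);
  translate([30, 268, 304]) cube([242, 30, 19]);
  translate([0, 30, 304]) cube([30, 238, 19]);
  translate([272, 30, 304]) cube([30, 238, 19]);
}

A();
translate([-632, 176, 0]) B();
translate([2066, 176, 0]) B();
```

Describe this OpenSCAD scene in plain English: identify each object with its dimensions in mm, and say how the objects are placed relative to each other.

A is a table: top 1736 mm (x) × 650 mm (y), 46 mm thick, upper face at z = 709 mm, on four round legs of 56 mm diameter, each leg's bounding box inset 29 mm from the nearest pair of top edges, running from z = 0 to the bottom of the top.

B is a four-legged stool. The seat is a 302×298×30 mm slab whose top surface is at z = 401 mm; four square legs, each 30×30 mm in cross-section, run from the floor (z = 0) to the underside of the seat, each flush with a corner of the seat. Four stretchers, 30 mm wide and 19 mm tall, connect adjacent legs with their undersides at z = 304 mm, each running between the inner faces of the legs it joins and aligned with the legs' outer faces on the other axis.

Two stools sit around the table at the −x, +x sides.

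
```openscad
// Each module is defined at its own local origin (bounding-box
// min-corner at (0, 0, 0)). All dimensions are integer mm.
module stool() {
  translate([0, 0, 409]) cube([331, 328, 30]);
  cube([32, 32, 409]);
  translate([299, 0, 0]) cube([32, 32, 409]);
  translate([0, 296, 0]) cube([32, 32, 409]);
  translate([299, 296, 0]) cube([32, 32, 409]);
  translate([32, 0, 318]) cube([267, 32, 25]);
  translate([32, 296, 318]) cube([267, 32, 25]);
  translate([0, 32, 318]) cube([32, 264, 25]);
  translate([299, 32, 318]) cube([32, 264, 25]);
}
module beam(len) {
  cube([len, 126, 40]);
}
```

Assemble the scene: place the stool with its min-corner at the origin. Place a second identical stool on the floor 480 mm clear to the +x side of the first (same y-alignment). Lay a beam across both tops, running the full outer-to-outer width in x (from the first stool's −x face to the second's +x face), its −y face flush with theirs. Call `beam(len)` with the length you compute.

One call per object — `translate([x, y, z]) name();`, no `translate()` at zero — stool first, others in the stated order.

stool();
translate([811, 0, 0]) stool();
translate([0, 0, 439]) beam(1142);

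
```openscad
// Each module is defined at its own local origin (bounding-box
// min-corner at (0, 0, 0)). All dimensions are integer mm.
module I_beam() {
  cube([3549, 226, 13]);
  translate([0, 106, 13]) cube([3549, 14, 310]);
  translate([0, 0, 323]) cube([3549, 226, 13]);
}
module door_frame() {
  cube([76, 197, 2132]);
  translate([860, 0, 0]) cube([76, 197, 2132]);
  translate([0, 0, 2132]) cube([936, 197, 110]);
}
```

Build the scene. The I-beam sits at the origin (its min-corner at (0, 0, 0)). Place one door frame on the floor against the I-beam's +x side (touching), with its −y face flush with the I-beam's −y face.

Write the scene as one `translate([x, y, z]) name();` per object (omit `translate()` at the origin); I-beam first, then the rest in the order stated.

I_beam();
translate([3549, 0, 0]) door_frame();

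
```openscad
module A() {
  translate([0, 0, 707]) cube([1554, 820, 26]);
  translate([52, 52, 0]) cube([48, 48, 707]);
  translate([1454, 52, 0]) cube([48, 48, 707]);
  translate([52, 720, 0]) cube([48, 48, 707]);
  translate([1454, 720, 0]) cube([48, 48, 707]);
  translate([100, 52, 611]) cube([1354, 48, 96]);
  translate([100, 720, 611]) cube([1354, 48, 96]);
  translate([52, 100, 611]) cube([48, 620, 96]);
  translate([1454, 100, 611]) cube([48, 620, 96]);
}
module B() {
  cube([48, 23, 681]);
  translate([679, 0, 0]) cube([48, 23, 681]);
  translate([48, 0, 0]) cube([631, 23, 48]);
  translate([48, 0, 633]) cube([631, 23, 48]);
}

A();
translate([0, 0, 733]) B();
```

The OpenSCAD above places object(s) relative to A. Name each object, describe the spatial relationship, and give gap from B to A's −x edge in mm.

A is a table. B is a picture frame. The picture frame is on top of the table. The gap from the picture frame to the table's −x edge is 0 mm.

The picture frame's min-x is at 0; the table's min-x is 0; gap = 0 mm.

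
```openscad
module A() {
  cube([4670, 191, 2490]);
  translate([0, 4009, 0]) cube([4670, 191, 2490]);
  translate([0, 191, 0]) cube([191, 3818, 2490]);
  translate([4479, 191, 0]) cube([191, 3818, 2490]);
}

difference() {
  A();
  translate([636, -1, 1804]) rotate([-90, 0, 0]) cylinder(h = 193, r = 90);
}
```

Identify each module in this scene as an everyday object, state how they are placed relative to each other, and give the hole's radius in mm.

The subtracted cylinder has r = 90 mm.

A is a house frame. The house frame has a circular hole through its front wall. The hole's radius is 90 mm.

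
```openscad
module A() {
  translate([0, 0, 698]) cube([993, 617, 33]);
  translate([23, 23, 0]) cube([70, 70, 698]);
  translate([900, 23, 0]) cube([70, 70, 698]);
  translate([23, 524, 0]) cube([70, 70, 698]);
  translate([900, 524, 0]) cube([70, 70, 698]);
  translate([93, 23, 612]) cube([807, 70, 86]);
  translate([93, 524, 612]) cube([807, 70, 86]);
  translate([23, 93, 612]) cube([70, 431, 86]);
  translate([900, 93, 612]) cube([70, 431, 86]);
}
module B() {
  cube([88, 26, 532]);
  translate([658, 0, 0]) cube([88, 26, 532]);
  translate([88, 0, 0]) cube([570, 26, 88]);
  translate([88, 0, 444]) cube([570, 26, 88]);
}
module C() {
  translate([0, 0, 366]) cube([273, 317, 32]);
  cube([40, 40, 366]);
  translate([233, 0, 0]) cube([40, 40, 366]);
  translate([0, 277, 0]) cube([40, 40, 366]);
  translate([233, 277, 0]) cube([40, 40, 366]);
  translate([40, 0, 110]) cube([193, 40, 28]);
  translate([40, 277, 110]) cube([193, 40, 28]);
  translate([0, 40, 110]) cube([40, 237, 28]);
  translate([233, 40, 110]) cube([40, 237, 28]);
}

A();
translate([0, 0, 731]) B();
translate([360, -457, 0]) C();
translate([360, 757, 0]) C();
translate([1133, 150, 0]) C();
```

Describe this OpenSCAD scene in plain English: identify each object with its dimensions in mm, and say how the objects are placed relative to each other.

A is a table with a 993×617 mm rectangular top, 33 mm thick, top surface at z = 731 mm, supported by four 70×70 mm square legs, each inset 23 mm from the nearest pair of top edges, running from the floor. Four apron rails, 70 mm thick and 86 mm tall, run between adjacent legs with their top edges flush with the underside of the top and their outer faces flush with the legs' outer faces.

B is a picture frame with a 570×356 mm rectangular opening (x by z) and a uniform 88 mm border on every side. Frame depth is 26 mm along y. It is built from two vertical stiles running the full outside height and two horizontal rails spanning the gap between the stiles.

C is a four-legged stool. The seat is a 273×317×32 mm slab whose top surface is at z = 398 mm; four square legs, each 40×40 mm in cross-section, run from the floor (z = 0) to the underside of the seat, each flush with a corner of the seat. Four stretchers, 40 mm wide and 28 mm tall, connect adjacent legs with their undersides at z = 110 mm, each running between the inner faces of the legs it joins and aligned with the legs' outer faces on the other axis.

The picture frame is on top of the table. Three stools sit around the table at the −y, +y, +x sides.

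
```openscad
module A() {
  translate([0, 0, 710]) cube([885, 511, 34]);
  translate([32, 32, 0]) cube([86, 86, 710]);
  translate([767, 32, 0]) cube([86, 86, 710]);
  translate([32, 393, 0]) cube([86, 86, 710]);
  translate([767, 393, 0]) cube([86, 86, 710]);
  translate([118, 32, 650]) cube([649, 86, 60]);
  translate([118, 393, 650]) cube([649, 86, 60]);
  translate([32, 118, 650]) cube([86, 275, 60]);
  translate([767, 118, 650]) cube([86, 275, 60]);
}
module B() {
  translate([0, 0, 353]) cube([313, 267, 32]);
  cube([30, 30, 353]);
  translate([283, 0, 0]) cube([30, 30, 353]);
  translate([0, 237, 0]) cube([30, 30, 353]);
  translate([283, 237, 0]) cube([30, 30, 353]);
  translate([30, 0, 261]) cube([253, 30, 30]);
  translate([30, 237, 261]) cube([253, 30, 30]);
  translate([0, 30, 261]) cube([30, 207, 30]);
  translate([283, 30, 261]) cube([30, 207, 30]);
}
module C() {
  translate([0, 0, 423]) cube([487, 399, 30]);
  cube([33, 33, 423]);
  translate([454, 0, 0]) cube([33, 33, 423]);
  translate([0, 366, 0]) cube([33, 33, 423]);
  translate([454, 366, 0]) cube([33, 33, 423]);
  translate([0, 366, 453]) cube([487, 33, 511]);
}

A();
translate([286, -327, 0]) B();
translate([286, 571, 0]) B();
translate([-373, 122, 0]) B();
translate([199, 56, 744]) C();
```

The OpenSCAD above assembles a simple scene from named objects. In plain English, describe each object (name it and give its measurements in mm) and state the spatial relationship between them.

A is a rectangular dining table. The top is 885×511×34 mm with its upper surface at z = 744 mm. It stands on four 86×86 mm square legs, each inset 32 mm from the nearest pair of top edges, running from the floor to the underside of the top. Four apron rails, 86 mm thick and 60 mm tall, run between adjacent legs with their top edges flush with the underside of the top and their outer faces flush with the legs' outer faces.

B is a simple wooden stool: a rectangular seat 313 mm (x) by 267 mm (y), 32 mm thick, top face at z = 385 mm, on four square legs, each 30×30 mm in cross-section. The legs rest on z = 0, each flush with a corner of the seat. Four stretchers, 30 mm wide and 30 mm tall, connect adjacent legs with their undersides at z = 261 mm, each running between the inner faces of the legs it joins and aligned with the legs' outer faces on the other axis.

C is a chair: 487×399 mm seat, 30 mm thick, top at z = 453 mm, on four 33 mm square corner legs flush with the seat edges. A 33 mm thick backrest slab spans the full seat width, extending 511 mm above the seat top, its back face flush with the seat's +y edge.

Three stools sit around the table at the −y, +y, −x sides. The chair is on top of the table, centred.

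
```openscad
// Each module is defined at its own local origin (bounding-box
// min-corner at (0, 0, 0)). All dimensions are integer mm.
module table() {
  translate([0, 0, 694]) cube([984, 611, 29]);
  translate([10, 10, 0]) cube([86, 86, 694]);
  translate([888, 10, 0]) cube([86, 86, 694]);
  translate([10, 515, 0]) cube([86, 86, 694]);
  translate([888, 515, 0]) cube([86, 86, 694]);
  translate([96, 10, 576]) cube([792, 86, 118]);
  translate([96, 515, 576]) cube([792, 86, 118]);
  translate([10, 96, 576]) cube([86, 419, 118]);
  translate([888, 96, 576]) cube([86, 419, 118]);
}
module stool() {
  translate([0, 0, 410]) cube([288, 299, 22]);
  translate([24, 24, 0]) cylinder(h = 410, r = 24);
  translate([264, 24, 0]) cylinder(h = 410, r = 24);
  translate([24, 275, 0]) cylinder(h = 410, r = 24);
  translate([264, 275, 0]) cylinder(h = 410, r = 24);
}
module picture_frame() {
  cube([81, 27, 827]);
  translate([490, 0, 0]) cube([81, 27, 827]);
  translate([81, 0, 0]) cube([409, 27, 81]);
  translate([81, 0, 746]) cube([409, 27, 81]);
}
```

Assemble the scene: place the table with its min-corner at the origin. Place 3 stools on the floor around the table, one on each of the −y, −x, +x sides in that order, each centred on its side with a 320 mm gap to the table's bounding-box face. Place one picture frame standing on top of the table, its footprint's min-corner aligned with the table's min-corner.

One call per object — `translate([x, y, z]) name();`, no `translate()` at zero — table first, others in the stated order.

table();
translate([348, -619, 0]) stool();
translate([-608, 156, 0]) stool();
translate([1304, 156, 0]) stool();
translate([0, 0, 723]) picture_frame();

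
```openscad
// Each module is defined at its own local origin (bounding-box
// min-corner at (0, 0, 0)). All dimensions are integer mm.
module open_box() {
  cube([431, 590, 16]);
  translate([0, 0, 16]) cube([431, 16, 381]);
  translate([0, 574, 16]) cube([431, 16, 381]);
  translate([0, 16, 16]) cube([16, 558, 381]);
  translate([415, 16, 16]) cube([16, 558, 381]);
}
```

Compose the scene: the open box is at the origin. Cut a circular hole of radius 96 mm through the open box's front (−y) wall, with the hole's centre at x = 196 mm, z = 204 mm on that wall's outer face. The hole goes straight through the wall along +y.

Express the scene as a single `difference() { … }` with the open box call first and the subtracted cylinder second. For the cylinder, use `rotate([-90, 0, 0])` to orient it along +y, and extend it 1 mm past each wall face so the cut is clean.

difference() {
  open_box();
  translate([196, -1, 204]) rotate([-90, 0, 0]) cylinder(h = 18, r = 96);
}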